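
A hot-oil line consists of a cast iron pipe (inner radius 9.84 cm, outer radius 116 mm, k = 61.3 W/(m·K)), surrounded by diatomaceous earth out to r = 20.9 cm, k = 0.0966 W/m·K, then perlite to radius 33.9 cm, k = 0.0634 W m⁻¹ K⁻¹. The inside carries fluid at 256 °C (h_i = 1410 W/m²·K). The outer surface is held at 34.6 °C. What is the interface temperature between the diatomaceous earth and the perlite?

Resistance network (inner→outer):
  R'_conv,in = 1/(2πr h) = 1/(2π·0.0984·1410) = 0.001147 m·K/W
  R'_cast iron = ln(0.116/0.0984)/(2πk) = 0.1645/(2π·61.3) = 4.272×10^-4 m·K/W
  R'_diatomaceous earth = ln(0.209/0.116)/(2πk) = 0.5887/(2π·0.0966) = 0.9700 m·K/W
  R'_perlite = ln(0.339/0.209)/(2πk) = 0.4837/(2π·0.0634) = 1.214 m·K/W
ΣR = 0.001147 + 4.272×10^-4 + 0.9700 + 1.214 = 2.186 m·K/W
Q' = ΔT/ΣR = (256 °C − 34.6 °C)/2.186 = 101.3 W/m
From the inner boundary to the diatomaceous earth/perlite interface, ΣR_partial = 0.9716 m·K/W.
T_interface = T_in − Q'·ΣR_partial = 256 °C − (101.3)(0.9716) = 158 °C

T = 158 °C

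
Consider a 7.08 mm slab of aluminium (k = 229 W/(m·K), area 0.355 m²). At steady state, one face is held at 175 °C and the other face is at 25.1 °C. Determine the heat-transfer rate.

Q = kA·ΔT/L = 229 × 0.355 × |175 °C − 25.1 °C| / 0.00708 = 1.72×10^6 W

Q = 1720 kW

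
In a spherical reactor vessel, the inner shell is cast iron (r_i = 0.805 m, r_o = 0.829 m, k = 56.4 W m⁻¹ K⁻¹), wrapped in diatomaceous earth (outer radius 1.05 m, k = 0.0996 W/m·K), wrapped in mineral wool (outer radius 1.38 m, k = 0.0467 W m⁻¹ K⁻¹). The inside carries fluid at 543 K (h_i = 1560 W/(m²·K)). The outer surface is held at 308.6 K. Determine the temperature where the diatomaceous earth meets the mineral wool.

Series thermal resistances, inner to outer:
  R_conv,in = 1/(4πr²h) = 1/(4π·0.805²·1560) = 7.872×10^-5 K/W
  R_cast iron = (1/0.805 − 1/0.829)/(4πk) = 0.03596/(4π·56.4) = 5.074×10^-5 K/W
  R_diatomaceous earth = (1/0.829 − 1/1.05)/(4πk) = 0.2539/(4π·0.0996) = 0.2029 K/W
  R_mineral wool = (1/1.05 − 1/1.38)/(4πk) = 0.2277/(4π·0.0467) = 0.3881 K/W
ΣR = 7.872×10^-5 + 5.074×10^-5 + 0.2029 + 0.3881 = 0.5911 K/W
Q = ΔT/ΣR = (543 K − 308.6 K)/0.5911 = 396.5 W
From the inner boundary to the diatomaceous earth/mineral wool interface, ΣR_partial = 0.2030 K/W.
T_interface = T_in − Q·ΣR_partial = 543 K − (396.5)(0.2030) = 463 K

T = 463 K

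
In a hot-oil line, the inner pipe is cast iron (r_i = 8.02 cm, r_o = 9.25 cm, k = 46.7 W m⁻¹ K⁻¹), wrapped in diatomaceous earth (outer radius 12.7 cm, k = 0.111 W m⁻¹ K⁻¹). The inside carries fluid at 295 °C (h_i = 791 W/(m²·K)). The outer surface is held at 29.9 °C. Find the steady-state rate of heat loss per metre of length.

Q' = 579 W/m

Series thermal resistances, inner to outer:
  R'_conv,in = 1/(2πr h) = 1/(2π·0.0802·791) = 0.002509 m·K/W
  R'_cast iron = ln(0.0925/0.0802)/(2πk) = 0.1427/(2π·46.7) = 4.863×10^-4 m·K/W
  R'_diatomaceous earth = ln(0.127/0.0925)/(2πk) = 0.3170/(2π·0.111) = 0.4545 m·K/W
ΣR = 0.002509 + 4.863×10^-4 + 0.4545 = 0.4575 m·K/W
Q' = ΔT/ΣR = (295 °C − 29.9 °C)/0.4575 = 579 W/m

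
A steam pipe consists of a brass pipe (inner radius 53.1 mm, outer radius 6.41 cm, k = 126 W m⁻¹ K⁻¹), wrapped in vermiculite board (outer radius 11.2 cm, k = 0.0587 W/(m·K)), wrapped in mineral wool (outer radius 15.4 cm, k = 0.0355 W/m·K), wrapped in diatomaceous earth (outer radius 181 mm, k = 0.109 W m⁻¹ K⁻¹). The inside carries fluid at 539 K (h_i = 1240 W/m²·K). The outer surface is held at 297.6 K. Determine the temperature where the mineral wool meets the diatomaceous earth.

T = 315.5 K

Treat each layer as a resistance in series:
  R'_conv,in = 1/(2πr h) = 1/(2π·0.0531·1240) = 0.002417 m·K/W
  R'_brass = ln(0.0641/0.0531)/(2πk) = 0.1883/(2π·126) = 2.378×10^-4 m·K/W
  R'_vermiculite board = ln(0.112/0.0641)/(2πk) = 0.5581/(2π·0.0587) = 1.513 m·K/W
  R'_mineral wool = ln(0.154/0.112)/(2πk) = 0.3185/(2π·0.0355) = 1.428 m·K/W
  R'_diatomaceous earth = ln(0.181/0.154)/(2πk) = 0.1615/(2π·0.109) = 0.2359 m·K/W
ΣR = 0.002417 + 2.378×10^-4 + 1.513 + 1.428 + 0.2359 = 3.180 m·K/W
Q' = ΔT/ΣR = (539 K − 297.6 K)/3.180 = 75.91 W/m
From the inner boundary to the mineral wool/diatomaceous earth interface, ΣR_partial = 2.944 m·K/W.
T_interface = T_in − Q'·ΣR_partial = 539 K − (75.91)(2.944) = 315.5 K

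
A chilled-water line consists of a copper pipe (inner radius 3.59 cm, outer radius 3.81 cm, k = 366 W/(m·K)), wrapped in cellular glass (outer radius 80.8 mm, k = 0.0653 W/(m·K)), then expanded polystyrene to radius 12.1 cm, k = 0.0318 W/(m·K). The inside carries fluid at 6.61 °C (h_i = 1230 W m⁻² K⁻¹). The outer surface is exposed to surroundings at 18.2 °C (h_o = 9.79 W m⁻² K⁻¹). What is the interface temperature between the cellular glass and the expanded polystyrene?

Resistance network (inner→outer):
  R'_conv,in = 1/(2πr h) = 1/(2π·0.0359·1230) = 0.003604 m·K/W
  R'_copper = ln(0.0381/0.0359)/(2πk) = 0.05948/(2π·366) = 2.586×10^-5 m·K/W
  R'_cellular glass = ln(0.0808/0.0381)/(2πk) = 0.7518/(2π·0.0653) = 1.832 m·K/W
  R'_expanded polystyrene = ln(0.121/0.0808)/(2πk) = 0.4038/(2π·0.0318) = 2.021 m·K/W
  R'_conv,out = 1/(2πr h) = 1/(2π·0.121·9.79) = 0.1344 m·K/W
ΣR = 0.003604 + 2.586×10^-5 + 1.832 + 2.021 + 0.1344 = 3.991 m·K/W
Q' = ΔT/ΣR = (6.61 °C − 18.2 °C)/3.991 = -2.904 W/m
From the inner boundary to the cellular glass/expanded polystyrene interface, ΣR_partial = 1.836 m·K/W.
T_interface = T_in − Q'·ΣR_partial = 6.61 °C − (-2.904)(1.836) = 11.9 °C

T = 11.9 °C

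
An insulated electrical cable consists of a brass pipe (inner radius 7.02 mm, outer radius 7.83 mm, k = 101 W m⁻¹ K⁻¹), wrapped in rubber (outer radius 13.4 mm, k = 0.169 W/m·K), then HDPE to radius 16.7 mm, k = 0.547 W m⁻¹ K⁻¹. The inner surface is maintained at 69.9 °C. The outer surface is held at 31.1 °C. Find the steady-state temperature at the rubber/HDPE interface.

Treat each layer as a resistance in series:
  R'_brass = ln(0.00783/0.00702)/(2πk) = 0.1092/(2π·101) = 1.721×10^-4 m·K/W
  R'_rubber = ln(0.0134/0.00783)/(2πk) = 0.5373/(2π·0.169) = 0.5060 m·K/W
  R'_HDPE = ln(0.0167/0.0134)/(2πk) = 0.2202/(2π·0.547) = 0.06406 m·K/W
ΣR = 1.721×10^-4 + 0.5060 + 0.06406 = 0.5702 m·K/W
Q' = ΔT/ΣR = (69.9 °C − 31.1 °C)/0.5702 = 68.05 W/m
From the inner boundary to the rubber/HDPE interface, ΣR_partial = 0.5062 m·K/W.
T_interface = T_in − Q'·ΣR_partial = 69.9 °C − (68.05)(0.5062) = 35.5 °C

T = 35.5 °C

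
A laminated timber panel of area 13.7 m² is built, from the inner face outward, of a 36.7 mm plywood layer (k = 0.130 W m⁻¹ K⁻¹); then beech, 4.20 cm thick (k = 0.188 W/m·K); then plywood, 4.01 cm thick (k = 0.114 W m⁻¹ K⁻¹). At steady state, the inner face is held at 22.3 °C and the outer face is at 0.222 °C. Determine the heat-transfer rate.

Series thermal resistances, inner to outer:
  R_plywood = L/(kA) = 0.0367/(0.130·13.7) = 0.02061 K/W
  R_beech = L/(kA) = 0.0420/(0.188·13.7) = 0.01631 K/W
  R_plywood = L/(kA) = 0.0401/(0.114·13.7) = 0.02568 K/W
ΣR = 0.02061 + 0.01631 + 0.02568 = 0.06260 K/W
Q = ΔT/ΣR = (22.3 °C − 0.222 °C)/0.06260 = 353 W

Q = 353 W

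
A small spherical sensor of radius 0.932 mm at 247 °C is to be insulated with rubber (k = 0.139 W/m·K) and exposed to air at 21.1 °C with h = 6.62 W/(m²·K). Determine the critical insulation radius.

r_cr = 4.20 cm

For a sphere, r_cr = 2k_ins/h = 2·0.139/6.62 = 0.0420 m = 4.20 cm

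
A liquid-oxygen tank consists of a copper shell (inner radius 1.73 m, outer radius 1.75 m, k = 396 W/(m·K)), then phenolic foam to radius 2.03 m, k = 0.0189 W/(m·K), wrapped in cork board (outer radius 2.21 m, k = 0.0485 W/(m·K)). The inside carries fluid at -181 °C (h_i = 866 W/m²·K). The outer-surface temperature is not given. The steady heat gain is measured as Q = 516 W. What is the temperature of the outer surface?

T_out = 24.2 °C

Sum the resistances:
  R_conv,in = 1/(4πr²h) = 1/(4π·1.73²·866) = 3.070×10^-5 K/W
  R_copper = (1/1.73 − 1/1.75)/(4πk) = 0.006606/(4π·396) = 1.328×10^-6 K/W
  R_phenolic foam = (1/1.75 − 1/2.03)/(4πk) = 0.07882/(4π·0.0189) = 0.3319 K/W
  R_cork board = (1/2.03 − 1/2.21)/(4πk) = 0.04012/(4π·0.0485) = 0.06583 K/W
ΣR = 0.3977 K/W
ΔT = Q·ΣR = 516 × 0.3977 = 205.2 K
Heat flows inward, so T_out = T_in + ΔT = -181 + 205.2 = 24.2 °C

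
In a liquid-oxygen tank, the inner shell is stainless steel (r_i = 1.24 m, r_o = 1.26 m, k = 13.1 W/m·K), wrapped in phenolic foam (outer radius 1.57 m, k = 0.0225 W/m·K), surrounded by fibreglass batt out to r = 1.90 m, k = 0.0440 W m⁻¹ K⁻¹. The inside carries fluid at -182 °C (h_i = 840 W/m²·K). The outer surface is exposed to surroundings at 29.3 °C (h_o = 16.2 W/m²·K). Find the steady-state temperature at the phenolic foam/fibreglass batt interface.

Series thermal resistances, inner to outer:
  R_conv,in = 1/(4πr²h) = 1/(4π·1.24²·840) = 6.161×10^-5 K/W
  R_stainless steel = (1/1.24 − 1/1.26)/(4πk) = 0.01280/(4π·13.1) = 7.776×10^-5 K/W
  R_phenolic foam = (1/1.26 − 1/1.57)/(4πk) = 0.1567/(4π·0.0225) = 0.5542 K/W
  R_fibreglass batt = (1/1.57 − 1/1.90)/(4πk) = 0.1106/(4π·0.0440) = 0.2001 K/W
  R_conv,out = 1/(4πr²h) = 1/(4π·1.90²·16.2) = 0.001361 K/W
ΣR = 6.161×10^-5 + 7.776×10^-5 + 0.5542 + 0.2001 + 0.001361 = 0.7558 K/W
Q = ΔT/ΣR = (-182 °C − 29.3 °C)/0.7558 = -279.6 W
From the inner boundary to the phenolic foam/fibreglass batt interface, ΣR_partial = 0.5543 K/W.
T_interface = T_in − Q·ΣR_partial = -182 °C − (-279.6)(0.5543) = -27.0 °C

T = -27.0 °C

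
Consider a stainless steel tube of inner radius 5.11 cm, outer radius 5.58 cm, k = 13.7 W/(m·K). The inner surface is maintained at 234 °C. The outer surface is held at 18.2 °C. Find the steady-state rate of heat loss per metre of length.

Q' = 2πk·ΔT/ln(r₂/r₁) = 2π × 13.7 × 215.8 / ln(0.0558/0.0511) = 2.11×10^5 W/m

Q' = 2.11×10^5 W/m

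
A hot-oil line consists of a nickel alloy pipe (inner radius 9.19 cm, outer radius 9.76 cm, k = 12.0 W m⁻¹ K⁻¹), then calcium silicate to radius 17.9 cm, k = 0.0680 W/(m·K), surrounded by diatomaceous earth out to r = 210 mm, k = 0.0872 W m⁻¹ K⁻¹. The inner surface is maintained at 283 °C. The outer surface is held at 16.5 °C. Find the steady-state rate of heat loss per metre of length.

Resistance network (inner→outer):
  R'_nickel alloy = ln(0.0976/0.0919)/(2πk) = 0.06018/(2π·12.0) = 7.981×10^-4 m·K/W
  R'_calcium silicate = ln(0.179/0.0976)/(2πk) = 0.6065/(2π·0.0680) = 1.420 m·K/W
  R'_diatomaceous earth = ln(0.210/0.179)/(2πk) = 0.1597/(2π·0.0872) = 0.2915 m·K/W
ΣR = 7.981×10^-4 + 1.420 + 0.2915 = 1.712 m·K/W
Q' = ΔT/ΣR = (283 °C − 16.5 °C)/1.712 = 156 W/m

Q' = 156 W/m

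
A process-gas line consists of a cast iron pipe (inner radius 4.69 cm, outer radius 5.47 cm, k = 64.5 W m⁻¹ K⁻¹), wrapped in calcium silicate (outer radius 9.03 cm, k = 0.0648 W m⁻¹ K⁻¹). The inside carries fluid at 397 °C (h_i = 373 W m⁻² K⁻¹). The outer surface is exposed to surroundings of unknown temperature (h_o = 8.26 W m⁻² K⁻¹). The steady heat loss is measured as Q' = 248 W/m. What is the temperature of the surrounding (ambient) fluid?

Sum the resistances:
  R'_conv,in = 1/(2πr h) = 1/(2π·0.0469·373) = 0.009098 m·K/W
  R'_cast iron = ln(0.0547/0.0469)/(2πk) = 0.1538/(2π·64.5) = 3.796×10^-4 m·K/W
  R'_calcium silicate = ln(0.0903/0.0547)/(2πk) = 0.5013/(2π·0.0648) = 1.231 m·K/W
  R'_conv,out = 1/(2πr h) = 1/(2π·0.0903·8.26) = 0.2134 m·K/W
ΣR = 1.454 m·K/W
ΔT = Q'·ΣR = 248 × 1.454 = 360.6 K
Heat flows outward, so T_out = T_in − ΔT = 397 − 360.6 = 36.4 °C

T_out = 36.4 °C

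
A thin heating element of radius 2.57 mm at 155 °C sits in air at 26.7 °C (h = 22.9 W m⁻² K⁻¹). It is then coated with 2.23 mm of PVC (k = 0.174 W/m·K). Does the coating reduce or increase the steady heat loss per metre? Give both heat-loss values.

Critical radius for a cylinder: r_cr = k/h = 0.00760 m = 0.760 cm.
Outer radius after coating: r₂ = 0.00257 + 0.00223 = 0.00480 m.
Since r₁ < r_cr and r₂ ≤ r_cr, the coating moves toward the maximum at r_cr — heat loss rises.
Bare: R = 1/(2πr₁h) = 2.704 m·K/W; Q = 128.3/2.704 = 47.4 W/m.
Coated: R = R_cond + R_conv = 2.019 m·K/W; Q = 128.3/2.019 = 63.5 W/m.

increases: 47.4 → 63.5 W/m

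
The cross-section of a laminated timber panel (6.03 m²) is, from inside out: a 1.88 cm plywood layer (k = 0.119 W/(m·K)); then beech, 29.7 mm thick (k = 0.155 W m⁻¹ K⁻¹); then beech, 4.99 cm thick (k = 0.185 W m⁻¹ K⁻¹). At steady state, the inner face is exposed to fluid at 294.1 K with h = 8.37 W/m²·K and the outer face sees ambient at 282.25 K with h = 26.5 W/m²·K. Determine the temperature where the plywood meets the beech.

Resistance network (inner→outer):
  R_conv,in = 1/(hA) = 1/(8.37·6.03) = 0.01981 K/W
  R_plywood = L/(kA) = 0.0188/(0.119·6.03) = 0.02620 K/W
  R_beech = L/(kA) = 0.0297/(0.155·6.03) = 0.03178 K/W
  R_beech = L/(kA) = 0.0499/(0.185·6.03) = 0.04473 K/W
  R_conv,out = 1/(hA) = 1/(26.5·6.03) = 0.006258 K/W
ΣR = 0.01981 + 0.02620 + 0.03178 + 0.04473 + 0.006258 = 0.1288 K/W
Q = ΔT/ΣR = (294.1 K − 282.25 K)/0.1288 = 92.00 W
From the inner boundary to the plywood/beech interface, ΣR_partial = 0.04601 K/W.
T_interface = T_in − Q·ΣR_partial = 294.1 K − (92.00)(0.04601) = 289.9 K

T = 289.9 K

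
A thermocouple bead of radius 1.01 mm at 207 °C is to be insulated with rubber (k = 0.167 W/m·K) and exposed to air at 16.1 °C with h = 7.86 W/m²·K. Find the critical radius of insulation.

r_cr = 4.25 cm

For a sphere, r_cr = 2k_ins/h = 2·0.167/7.86 = 0.0425 m = 4.25 cm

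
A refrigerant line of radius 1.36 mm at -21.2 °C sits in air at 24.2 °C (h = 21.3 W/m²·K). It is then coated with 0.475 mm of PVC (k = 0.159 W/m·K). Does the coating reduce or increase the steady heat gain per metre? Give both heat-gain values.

increases: 8.26 → 10.4 W/m

Critical radius for a cylinder: r_cr = k/h = 0.00746 m = 0.746 cm.
Outer radius after coating: r₂ = 0.00136 + 4.75×10^-4 = 0.001835 m.
Since r₁ < r_cr and r₂ ≤ r_cr, the coating moves toward the maximum at r_cr — heat gain rises.
Bare: R = 1/(2πr₁h) = 5.494 m·K/W; Q = 45.4/5.494 = 8.26 W/m.
Coated: R = R_cond + R_conv = 4.372 m·K/W; Q = 45.4/4.372 = 10.4 W/m.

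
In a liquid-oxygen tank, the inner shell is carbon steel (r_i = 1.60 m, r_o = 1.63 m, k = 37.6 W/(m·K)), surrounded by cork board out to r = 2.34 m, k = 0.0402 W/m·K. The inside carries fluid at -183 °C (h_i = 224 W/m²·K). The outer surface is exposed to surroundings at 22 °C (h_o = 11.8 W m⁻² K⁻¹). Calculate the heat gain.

Treat each layer as a resistance in series:
  R_conv,in = 1/(4πr²h) = 1/(4π·1.60²·224) = 1.388×10^-4 K/W
  R_carbon steel = (1/1.60 − 1/1.63)/(4πk) = 0.01150/(4π·37.6) = 2.435×10^-5 K/W
  R_cork board = (1/1.63 − 1/2.34)/(4πk) = 0.1861/(4π·0.0402) = 0.3685 K/W
  R_conv,out = 1/(4πr²h) = 1/(4π·2.34²·11.8) = 0.001232 K/W
ΣR = 1.388×10^-4 + 2.435×10^-5 + 0.3685 + 0.001232 = 0.3699 K/W
Q = ΔT/ΣR = (-183 °C − 22 °C)/0.3699 = -554 W
(Negative Q ⇒ heat flows inward; heat gain = 554 W.)

Q = 554 W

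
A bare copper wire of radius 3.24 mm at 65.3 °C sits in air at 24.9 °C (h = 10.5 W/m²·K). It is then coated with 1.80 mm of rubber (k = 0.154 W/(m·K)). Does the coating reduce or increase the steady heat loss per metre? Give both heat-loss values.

Critical radius for a cylinder: r_cr = k/h = 0.0147 m = 1.47 cm.
Outer radius after coating: r₂ = 0.00324 + 0.00180 = 0.00504 m.
Since r₁ < r_cr and r₂ ≤ r_cr, the coating moves toward the maximum at r_cr — heat loss rises.
Bare: R = 1/(2πr₁h) = 4.678 m·K/W; Q = 40.4/4.678 = 8.64 W/m.
Coated: R = R_cond + R_conv = 3.464 m·K/W; Q = 40.4/3.464 = 11.7 W/m.

increases: 8.64 → 11.7 W/m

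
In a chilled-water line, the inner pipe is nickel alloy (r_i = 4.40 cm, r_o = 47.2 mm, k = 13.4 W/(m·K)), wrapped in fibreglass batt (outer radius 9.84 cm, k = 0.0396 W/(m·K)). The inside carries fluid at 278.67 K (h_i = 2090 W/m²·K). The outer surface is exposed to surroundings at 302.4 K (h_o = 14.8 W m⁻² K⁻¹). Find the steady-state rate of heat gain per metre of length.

Q' = 7.74 W/m

Resistance network (inner→outer):
  R'_conv,in = 1/(2πr h) = 1/(2π·0.0440·2090) = 0.001731 m·K/W
  R'_nickel alloy = ln(0.0472/0.0440)/(2πk) = 0.07020/(2π·13.4) = 8.338×10^-4 m·K/W
  R'_fibreglass batt = ln(0.0984/0.0472)/(2πk) = 0.7346/(2π·0.0396) = 2.953 m·K/W
  R'_conv,out = 1/(2πr h) = 1/(2π·0.0984·14.8) = 0.1093 m·K/W
ΣR = 0.001731 + 8.338×10^-4 + 2.953 + 0.1093 = 3.065 m·K/W
Q' = ΔT/ΣR = (278.67 K − 302.4 K)/3.065 = -7.74 W/m
(Negative Q' ⇒ heat flows inward; heat gain = 7.74 W/m.)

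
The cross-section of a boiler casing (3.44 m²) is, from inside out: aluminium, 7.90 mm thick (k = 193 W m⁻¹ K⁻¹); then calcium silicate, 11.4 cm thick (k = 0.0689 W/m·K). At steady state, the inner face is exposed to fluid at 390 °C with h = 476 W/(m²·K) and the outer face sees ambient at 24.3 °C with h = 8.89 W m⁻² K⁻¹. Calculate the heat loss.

Resistance network (inner→outer):
  R_conv,in = 1/(hA) = 1/(476·3.44) = 6.107×10^-4 K/W
  R_aluminium = L/(kA) = 0.00790/(193·3.44) = 1.190×10^-5 K/W
  R_calcium silicate = L/(kA) = 0.114/(0.0689·3.44) = 0.4810 K/W
  R_conv,out = 1/(hA) = 1/(8.89·3.44) = 0.03270 K/W
ΣR = 6.107×10^-4 + 1.190×10^-5 + 0.4810 + 0.03270 = 0.5143 K/W
Q = ΔT/ΣR = (390 °C − 24.3 °C)/0.5143 = 711 W

Q = 711 W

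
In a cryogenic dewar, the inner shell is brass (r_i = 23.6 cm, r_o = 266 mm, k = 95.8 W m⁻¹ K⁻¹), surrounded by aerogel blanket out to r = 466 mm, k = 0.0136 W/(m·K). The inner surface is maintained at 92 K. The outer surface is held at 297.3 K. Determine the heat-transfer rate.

Q = 21.7 W

Resistance network (inner→outer):
  R_brass = (1/0.236 − 1/0.266)/(4πk) = 0.4779/(4π·95.8) = 3.970×10^-4 K/W
  R_aerogel blanket = (1/0.266 − 1/0.466)/(4πk) = 1.613/(4π·0.0136) = 9.441 K/W
ΣR = 3.970×10^-4 + 9.441 = 9.441 K/W
Q = ΔT/ΣR = (92 K − 297.3 K)/9.441 = -21.7 W
(Negative Q ⇒ heat flows inward; heat gain = 21.7 W.)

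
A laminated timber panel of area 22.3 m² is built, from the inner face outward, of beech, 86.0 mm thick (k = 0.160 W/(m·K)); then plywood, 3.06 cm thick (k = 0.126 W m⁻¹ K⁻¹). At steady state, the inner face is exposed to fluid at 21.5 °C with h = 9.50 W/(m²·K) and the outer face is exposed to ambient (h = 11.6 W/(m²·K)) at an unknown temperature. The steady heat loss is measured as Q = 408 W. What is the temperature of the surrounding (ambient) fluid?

T_out = 3.72 °C

Sum the resistances:
  R_conv,in = 1/(hA) = 1/(9.50·22.3) = 0.004720 K/W
  R_beech = L/(kA) = 0.0860/(0.160·22.3) = 0.02410 K/W
  R_plywood = L/(kA) = 0.0306/(0.126·22.3) = 0.01089 K/W
  R_conv,out = 1/(hA) = 1/(11.6·22.3) = 0.003866 K/W
ΣR = 0.04358 K/W
ΔT = Q·ΣR = 408 × 0.04358 = 17.78 K
Heat flows outward, so T_out = T_in − ΔT = 21.5 − 17.78 = 3.72 °C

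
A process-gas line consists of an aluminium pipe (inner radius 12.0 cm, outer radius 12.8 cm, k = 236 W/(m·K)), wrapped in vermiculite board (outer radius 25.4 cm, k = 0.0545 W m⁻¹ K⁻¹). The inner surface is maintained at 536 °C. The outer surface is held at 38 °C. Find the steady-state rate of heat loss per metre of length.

Q' = 249 W/m

Treat each layer as a resistance in series:
  R'_aluminium = ln(0.128/0.120)/(2πk) = 0.06454/(2π·236) = 4.352×10^-5 m·K/W
  R'_vermiculite board = ln(0.254/0.128)/(2πk) = 0.6853/(2π·0.0545) = 2.001 m·K/W
ΣR = 4.352×10^-5 + 2.001 = 2.001 m·K/W
Q' = ΔT/ΣR = (536 °C − 38 °C)/2.001 = 249 W/m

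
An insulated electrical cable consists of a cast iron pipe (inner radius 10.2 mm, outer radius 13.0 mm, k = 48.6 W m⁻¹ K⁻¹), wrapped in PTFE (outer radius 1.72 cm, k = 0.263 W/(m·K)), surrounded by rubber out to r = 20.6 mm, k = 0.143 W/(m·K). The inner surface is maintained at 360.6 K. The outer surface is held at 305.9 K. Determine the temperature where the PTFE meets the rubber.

T = 335.5 K

Treat each layer as a resistance in series:
  R'_cast iron = ln(0.0130/0.0102)/(2πk) = 0.2426/(2π·48.6) = 7.943×10^-4 m·K/W
  R'_PTFE = ln(0.0172/0.0130)/(2πk) = 0.2800/(2π·0.263) = 0.1694 m·K/W
  R'_rubber = ln(0.0206/0.0172)/(2πk) = 0.1804/(2π·0.143) = 0.2008 m·K/W
ΣR = 7.943×10^-4 + 0.1694 + 0.2008 = 0.3710 m·K/W
Q' = ΔT/ΣR = (360.6 K − 305.9 K)/0.3710 = 147.4 W/m
From the inner boundary to the PTFE/rubber interface, ΣR_partial = 0.1702 m·K/W.
T_interface = T_in − Q'·ΣR_partial = 360.6 K − (147.4)(0.1702) = 335.5 K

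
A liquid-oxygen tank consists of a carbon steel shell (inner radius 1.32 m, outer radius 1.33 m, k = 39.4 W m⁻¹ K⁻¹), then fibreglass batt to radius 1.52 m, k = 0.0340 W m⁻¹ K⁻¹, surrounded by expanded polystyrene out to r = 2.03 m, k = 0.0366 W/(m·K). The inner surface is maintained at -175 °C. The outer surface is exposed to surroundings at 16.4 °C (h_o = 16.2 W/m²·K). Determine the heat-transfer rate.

Q = 330 W

Treat each layer as a resistance in series:
  R_carbon steel = (1/1.32 − 1/1.33)/(4πk) = 0.005696/(4π·39.4) = 1.150×10^-5 K/W
  R_fibreglass batt = (1/1.33 − 1/1.52)/(4πk) = 0.09398/(4π·0.0340) = 0.2200 K/W
  R_expanded polystyrene = (1/1.52 − 1/2.03)/(4πk) = 0.1653/(4π·0.0366) = 0.3594 K/W
  R_conv,out = 1/(4πr²h) = 1/(4π·2.03²·16.2) = 0.001192 K/W
ΣR = 1.150×10^-5 + 0.2200 + 0.3594 + 0.001192 = 0.5806 K/W
Q = ΔT/ΣR = (-175 °C − 16.4 °C)/0.5806 = -330 W
(Negative Q ⇒ heat flows inward; heat gain = 330 W.)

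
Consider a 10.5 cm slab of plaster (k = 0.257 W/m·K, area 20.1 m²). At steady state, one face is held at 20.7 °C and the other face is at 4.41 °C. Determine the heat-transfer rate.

Q = 801 W

Q = kA·ΔT/L = 0.257 × 20.1 × |20.7 °C − 4.41 °C| / 0.105 = 801 W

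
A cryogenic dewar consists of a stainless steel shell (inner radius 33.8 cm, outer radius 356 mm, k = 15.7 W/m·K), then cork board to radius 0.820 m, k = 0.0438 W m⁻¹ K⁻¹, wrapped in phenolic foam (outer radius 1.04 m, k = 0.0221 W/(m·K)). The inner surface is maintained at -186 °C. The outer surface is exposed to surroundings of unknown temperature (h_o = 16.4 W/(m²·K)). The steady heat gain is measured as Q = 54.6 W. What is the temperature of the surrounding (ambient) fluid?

T_out = 22.7 °C

Series resistances:
  R_stainless steel = (1/0.338 − 1/0.356)/(4πk) = 0.1496/(4π·15.7) = 7.582×10^-4 K/W
  R_cork board = (1/0.356 − 1/0.820)/(4πk) = 1.589/(4π·0.0438) = 2.888 K/W
  R_phenolic foam = (1/0.820 − 1/1.04)/(4πk) = 0.2580/(4π·0.0221) = 0.9289 K/W
  R_conv,out = 1/(4πr²h) = 1/(4π·1.04²·16.4) = 0.004486 K/W
ΣR = 3.822 K/W
ΔT = Q·ΣR = 54.6 × 3.822 = 208.7 K
Heat flows inward, so T_out = T_in + ΔT = -186 + 208.7 = 22.7 °C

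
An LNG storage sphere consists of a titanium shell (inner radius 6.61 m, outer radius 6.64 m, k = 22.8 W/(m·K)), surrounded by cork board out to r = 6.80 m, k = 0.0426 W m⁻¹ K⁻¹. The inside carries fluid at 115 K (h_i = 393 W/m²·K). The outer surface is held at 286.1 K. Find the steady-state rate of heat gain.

Q = 25800 W

Series thermal resistances, inner to outer:
  R_conv,in = 1/(4πr²h) = 1/(4π·6.61²·393) = 4.634×10^-6 K/W
  R_titanium = (1/6.61 − 1/6.64)/(4πk) = 6.835×10^-4/(4π·22.8) = 2.386×10^-6 K/W
  R_cork board = (1/6.64 − 1/6.80)/(4πk) = 0.003544/(4π·0.0426) = 0.006619 K/W
ΣR = 4.634×10^-6 + 2.386×10^-6 + 0.006619 = 0.006626 K/W
Q = ΔT/ΣR = (115 K − 286.1 K)/0.006626 = -25800 W
(Negative Q ⇒ heat flows inward; heat gain = 25800 W.)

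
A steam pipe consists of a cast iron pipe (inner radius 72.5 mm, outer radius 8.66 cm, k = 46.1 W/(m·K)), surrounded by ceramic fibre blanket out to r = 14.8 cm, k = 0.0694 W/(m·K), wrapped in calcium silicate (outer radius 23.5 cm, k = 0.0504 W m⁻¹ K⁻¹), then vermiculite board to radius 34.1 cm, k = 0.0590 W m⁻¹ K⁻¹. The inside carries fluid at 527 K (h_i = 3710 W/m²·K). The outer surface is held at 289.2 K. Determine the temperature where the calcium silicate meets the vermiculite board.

Treat each layer as a resistance in series:
  R'_conv,in = 1/(2πr h) = 1/(2π·0.0725·3710) = 5.917×10^-4 m·K/W
  R'_cast iron = ln(0.0866/0.0725)/(2πk) = 0.1777/(2π·46.1) = 6.135×10^-4 m·K/W
  R'_ceramic fibre blanket = ln(0.148/0.0866)/(2πk) = 0.5359/(2π·0.0694) = 1.229 m·K/W
  R'_calcium silicate = ln(0.235/0.148)/(2πk) = 0.4624/(2π·0.0504) = 1.460 m·K/W
  R'_vermiculite board = ln(0.341/0.235)/(2πk) = 0.3723/(2π·0.0590) = 1.004 m·K/W
ΣR = 5.917×10^-4 + 6.135×10^-4 + 1.229 + 1.460 + 1.004 = 3.694 m·K/W
Q' = ΔT/ΣR = (527 K − 289.2 K)/3.694 = 64.37 W/m
From the inner boundary to the calcium silicate/vermiculite board interface, ΣR_partial = 2.690 m·K/W.
T_interface = T_in − Q'·ΣR_partial = 527 K − (64.37)(2.690) = 353.8 K

T = 353.8 K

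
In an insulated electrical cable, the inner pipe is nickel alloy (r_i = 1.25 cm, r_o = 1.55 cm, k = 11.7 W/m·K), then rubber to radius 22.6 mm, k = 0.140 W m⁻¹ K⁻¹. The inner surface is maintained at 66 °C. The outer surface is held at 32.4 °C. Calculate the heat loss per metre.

Series thermal resistances, inner to outer:
  R'_nickel alloy = ln(0.0155/0.0125)/(2πk) = 0.2151/(2π·11.7) = 0.002926 m·K/W
  R'_rubber = ln(0.0226/0.0155)/(2πk) = 0.3771/(2π·0.140) = 0.4287 m·K/W
ΣR = 0.002926 + 0.4287 = 0.4316 m·K/W
Q' = ΔT/ΣR = (66 °C − 32.4 °C)/0.4316 = 77.8 W/m

Q' = 77.8 W/m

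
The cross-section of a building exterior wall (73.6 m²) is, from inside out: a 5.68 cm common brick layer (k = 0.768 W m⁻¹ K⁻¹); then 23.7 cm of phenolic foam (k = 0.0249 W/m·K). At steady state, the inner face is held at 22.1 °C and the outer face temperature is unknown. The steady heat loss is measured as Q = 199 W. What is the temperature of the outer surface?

Series resistances:
  R_common brick = L/(kA) = 0.0568/(0.768·73.6) = 0.001005 K/W
  R_phenolic foam = L/(kA) = 0.237/(0.0249·73.6) = 0.1293 K/W
ΣR = 0.1303 K/W
ΔT = Q·ΣR = 199 × 0.1303 = 25.93 K
Heat flows outward, so T_out = T_in − ΔT = 22.1 − 25.93 = -3.83 °C

T_out = -3.83 °C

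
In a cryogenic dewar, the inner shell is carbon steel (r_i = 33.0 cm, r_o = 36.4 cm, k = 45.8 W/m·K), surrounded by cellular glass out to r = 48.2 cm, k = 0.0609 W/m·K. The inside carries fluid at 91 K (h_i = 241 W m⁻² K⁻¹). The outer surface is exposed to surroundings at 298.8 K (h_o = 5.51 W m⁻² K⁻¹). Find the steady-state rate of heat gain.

Series thermal resistances, inner to outer:
  R_conv,in = 1/(4πr²h) = 1/(4π·0.330²·241) = 0.003032 K/W
  R_carbon steel = (1/0.330 − 1/0.364)/(4πk) = 0.2831/(4π·45.8) = 4.918×10^-4 K/W
  R_cellular glass = (1/0.364 − 1/0.482)/(4πk) = 0.6726/(4π·0.0609) = 0.8788 K/W
  R_conv,out = 1/(4πr²h) = 1/(4π·0.482²·5.51) = 0.06216 K/W
ΣR = 0.003032 + 4.918×10^-4 + 0.8788 + 0.06216 = 0.9445 K/W
Q = ΔT/ΣR = (91 K − 298.8 K)/0.9445 = -220 W
(Negative Q ⇒ heat flows inward; heat gain = 220 W.)

Q = 220 W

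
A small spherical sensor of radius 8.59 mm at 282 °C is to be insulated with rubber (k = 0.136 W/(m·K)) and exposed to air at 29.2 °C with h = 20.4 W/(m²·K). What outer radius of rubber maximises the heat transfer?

For a sphere, r_cr = 2k_ins/h = 2·0.136/20.4 = 0.0133 m = 1.33 cm

r_cr = 1.33 cm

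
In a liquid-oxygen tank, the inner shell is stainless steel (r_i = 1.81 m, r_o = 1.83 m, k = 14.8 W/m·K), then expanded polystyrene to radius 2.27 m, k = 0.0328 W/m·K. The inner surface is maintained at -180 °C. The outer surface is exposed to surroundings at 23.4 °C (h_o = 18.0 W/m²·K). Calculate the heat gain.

Q = 789 W

Series thermal resistances, inner to outer:
  R_stainless steel = (1/1.81 − 1/1.83)/(4πk) = 0.006038/(4π·14.8) = 3.247×10^-5 K/W
  R_expanded polystyrene = (1/1.83 − 1/2.27)/(4πk) = 0.1059/(4π·0.0328) = 0.2570 K/W
  R_conv,out = 1/(4πr²h) = 1/(4π·2.27²·18.0) = 8.580×10^-4 K/W
ΣR = 3.247×10^-5 + 0.2570 + 8.580×10^-4 = 0.2579 K/W
Q = ΔT/ΣR = (-180 °C − 23.4 °C)/0.2579 = -789 W
(Negative Q ⇒ heat flows inward; heat gain = 789 W.)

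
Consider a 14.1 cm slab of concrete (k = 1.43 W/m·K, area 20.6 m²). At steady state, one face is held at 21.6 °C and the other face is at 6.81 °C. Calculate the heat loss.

Q = kA·ΔT/L = 1.43 × 20.6 × |21.6 °C − 6.81 °C| / 0.141 = 3090 W

Q = 3.09 kW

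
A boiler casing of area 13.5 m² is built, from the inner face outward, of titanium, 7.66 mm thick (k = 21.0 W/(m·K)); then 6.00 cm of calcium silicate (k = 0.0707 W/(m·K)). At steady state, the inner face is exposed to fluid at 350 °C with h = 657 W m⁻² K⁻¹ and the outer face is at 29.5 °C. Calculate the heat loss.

Treat each layer as a resistance in series:
  R_conv,in = 1/(hA) = 1/(657·13.5) = 1.127×10^-4 K/W
  R_titanium = L/(kA) = 0.00766/(21.0·13.5) = 2.702×10^-5 K/W
  R_calcium silicate = L/(kA) = 0.0600/(0.0707·13.5) = 0.06286 K/W
ΣR = 1.127×10^-4 + 2.702×10^-5 + 0.06286 = 0.06300 K/W
Q = ΔT/ΣR = (350 °C − 29.5 °C)/0.06300 = 5090 W

Q = 5.09 kW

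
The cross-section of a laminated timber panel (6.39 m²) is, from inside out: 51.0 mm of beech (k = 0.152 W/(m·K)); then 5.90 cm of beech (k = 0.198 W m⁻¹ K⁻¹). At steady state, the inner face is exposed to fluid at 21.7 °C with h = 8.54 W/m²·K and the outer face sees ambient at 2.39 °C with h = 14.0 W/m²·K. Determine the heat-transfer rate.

Resistance network (inner→outer):
  R_conv,in = 1/(hA) = 1/(8.54·6.39) = 0.01832 K/W
  R_beech = L/(kA) = 0.0510/(0.152·6.39) = 0.05251 K/W
  R_beech = L/(kA) = 0.0590/(0.198·6.39) = 0.04663 K/W
  R_conv,out = 1/(hA) = 1/(14.0·6.39) = 0.01118 K/W
ΣR = 0.01832 + 0.05251 + 0.04663 + 0.01118 = 0.1286 K/W
Q = ΔT/ΣR = (21.7 °C − 2.39 °C)/0.1286 = 150 W

Q = 150 W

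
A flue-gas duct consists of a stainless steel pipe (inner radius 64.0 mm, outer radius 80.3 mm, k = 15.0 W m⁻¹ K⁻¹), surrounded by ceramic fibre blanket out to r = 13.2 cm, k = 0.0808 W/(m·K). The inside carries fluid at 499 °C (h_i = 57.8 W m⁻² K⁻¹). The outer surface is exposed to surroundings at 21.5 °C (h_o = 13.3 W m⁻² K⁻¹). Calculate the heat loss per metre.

Resistance network (inner→outer):
  R'_conv,in = 1/(2πr h) = 1/(2π·0.0640·57.8) = 0.04302 m·K/W
  R'_stainless steel = ln(0.0803/0.0640)/(2πk) = 0.2269/(2π·15.0) = 0.002407 m·K/W
  R'_ceramic fibre blanket = ln(0.132/0.0803)/(2πk) = 0.4970/(2π·0.0808) = 0.9790 m·K/W
  R'_conv,out = 1/(2πr h) = 1/(2π·0.132·13.3) = 0.09066 m·K/W
ΣR = 0.04302 + 0.002407 + 0.9790 + 0.09066 = 1.115 m·K/W
Q' = ΔT/ΣR = (499 °C − 21.5 °C)/1.115 = 428 W/m

Q' = 428 W/m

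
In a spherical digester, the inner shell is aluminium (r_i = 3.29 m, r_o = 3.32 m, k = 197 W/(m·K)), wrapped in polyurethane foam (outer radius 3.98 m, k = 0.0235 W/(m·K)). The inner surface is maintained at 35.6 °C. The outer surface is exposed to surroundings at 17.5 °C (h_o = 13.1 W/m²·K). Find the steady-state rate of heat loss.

Q = 107 W

Series thermal resistances, inner to outer:
  R_aluminium = (1/3.29 − 1/3.32)/(4πk) = 0.002747/(4π·197) = 1.109×10^-6 K/W
  R_polyurethane foam = (1/3.32 − 1/3.98)/(4πk) = 0.04995/(4π·0.0235) = 0.1691 K/W
  R_conv,out = 1/(4πr²h) = 1/(4π·3.98²·13.1) = 3.835×10^-4 K/W
ΣR = 1.109×10^-6 + 0.1691 + 3.835×10^-4 = 0.1695 K/W
Q = ΔT/ΣR = (35.6 °C − 17.5 °C)/0.1695 = 107 W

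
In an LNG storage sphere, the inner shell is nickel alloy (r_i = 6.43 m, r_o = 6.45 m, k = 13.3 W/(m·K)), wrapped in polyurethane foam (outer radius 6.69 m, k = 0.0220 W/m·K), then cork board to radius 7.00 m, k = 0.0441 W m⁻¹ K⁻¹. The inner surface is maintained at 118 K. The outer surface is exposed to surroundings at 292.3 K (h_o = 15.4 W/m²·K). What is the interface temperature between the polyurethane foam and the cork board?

Resistance network (inner→outer):
  R_nickel alloy = (1/6.43 − 1/6.45)/(4πk) = 4.822×10^-4/(4π·13.3) = 2.885×10^-6 K/W
  R_polyurethane foam = (1/6.45 − 1/6.69)/(4πk) = 0.005562/(4π·0.0220) = 0.02012 K/W
  R_cork board = (1/6.69 − 1/7.00)/(4πk) = 0.006620/(4π·0.0441) = 0.01195 K/W
  R_conv,out = 1/(4πr²h) = 1/(4π·7.00²·15.4) = 1.055×10^-4 K/W
ΣR = 2.885×10^-6 + 0.02012 + 0.01195 + 1.055×10^-4 = 0.03218 K/W
Q = ΔT/ΣR = (118 K − 292.3 K)/0.03218 = -5416 W
From the inner boundary to the polyurethane foam/cork board interface, ΣR_partial = 0.02012 K/W.
T_interface = T_in − Q·ΣR_partial = 118 K − (-5416)(0.02012) = 227.0 K

T = 227.0 K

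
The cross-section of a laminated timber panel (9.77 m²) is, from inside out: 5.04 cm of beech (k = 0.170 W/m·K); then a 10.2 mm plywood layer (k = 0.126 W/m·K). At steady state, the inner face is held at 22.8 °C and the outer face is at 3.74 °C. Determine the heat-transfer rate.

Q = 493 W

Treat each layer as a resistance in series:
  R_beech = L/(kA) = 0.0504/(0.170·9.77) = 0.03034 K/W
  R_plywood = L/(kA) = 0.0102/(0.126·9.77) = 0.008286 K/W
ΣR = 0.03034 + 0.008286 = 0.03863 K/W
Q = ΔT/ΣR = (22.8 °C − 3.74 °C)/0.03863 = 493 W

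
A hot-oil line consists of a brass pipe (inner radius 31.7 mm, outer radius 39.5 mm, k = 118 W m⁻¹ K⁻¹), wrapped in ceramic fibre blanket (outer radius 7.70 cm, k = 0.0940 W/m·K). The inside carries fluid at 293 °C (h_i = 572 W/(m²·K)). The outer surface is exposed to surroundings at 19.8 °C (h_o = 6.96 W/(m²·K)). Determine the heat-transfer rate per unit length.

Q' = 190 W/m

Series thermal resistances, inner to outer:
  R'_conv,in = 1/(2πr h) = 1/(2π·0.0317·572) = 0.008777 m·K/W
  R'_brass = ln(0.0395/0.0317)/(2πk) = 0.2200/(2π·118) = 2.967×10^-4 m·K/W
  R'_ceramic fibre blanket = ln(0.0770/0.0395)/(2πk) = 0.6675/(2π·0.0940) = 1.130 m·K/W
  R'_conv,out = 1/(2πr h) = 1/(2π·0.0770·6.96) = 0.2970 m·K/W
ΣR = 0.008777 + 2.967×10^-4 + 1.130 + 0.2970 = 1.436 m·K/W
Q' = ΔT/ΣR = (293 °C − 19.8 °C)/1.436 = 190 W/m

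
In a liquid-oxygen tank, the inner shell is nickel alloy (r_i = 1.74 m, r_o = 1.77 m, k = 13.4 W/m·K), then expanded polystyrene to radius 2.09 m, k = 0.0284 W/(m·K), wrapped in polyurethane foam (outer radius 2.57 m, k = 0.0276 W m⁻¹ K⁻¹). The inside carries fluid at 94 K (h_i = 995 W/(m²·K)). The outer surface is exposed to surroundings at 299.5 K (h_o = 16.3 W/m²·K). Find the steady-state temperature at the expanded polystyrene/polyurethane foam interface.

Treat each layer as a resistance in series:
  R_conv,in = 1/(4πr²h) = 1/(4π·1.74²·995) = 2.642×10^-5 K/W
  R_nickel alloy = (1/1.74 − 1/1.77)/(4πk) = 0.009741/(4π·13.4) = 5.785×10^-5 K/W
  R_expanded polystyrene = (1/1.77 − 1/2.09)/(4πk) = 0.08650/(4π·0.0284) = 0.2424 K/W
  R_polyurethane foam = (1/2.09 − 1/2.57)/(4πk) = 0.08936/(4π·0.0276) = 0.2577 K/W
  R_conv,out = 1/(4πr²h) = 1/(4π·2.57²·16.3) = 7.392×10^-4 K/W
ΣR = 2.642×10^-5 + 5.785×10^-5 + 0.2424 + 0.2577 + 7.392×10^-4 = 0.5009 K/W
Q = ΔT/ΣR = (94 K − 299.5 K)/0.5009 = -410.3 W
From the inner boundary to the expanded polystyrene/polyurethane foam interface, ΣR_partial = 0.2425 K/W.
T_interface = T_in − Q·ΣR_partial = 94 K − (-410.3)(0.2425) = 193.5 K

T = 193.5 K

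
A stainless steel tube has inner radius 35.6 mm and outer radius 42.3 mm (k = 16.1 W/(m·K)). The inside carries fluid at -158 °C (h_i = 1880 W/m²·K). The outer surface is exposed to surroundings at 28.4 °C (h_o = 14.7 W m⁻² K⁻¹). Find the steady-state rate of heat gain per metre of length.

Q' = 717 W/m

Resistance network (inner→outer):
  R'_conv,in = 1/(2πr h) = 1/(2π·0.0356·1880) = 0.002378 m·K/W
  R'_stainless steel = ln(0.0423/0.0356)/(2πk) = 0.1724/(2π·16.1) = 0.001705 m·K/W
  R'_conv,out = 1/(2πr h) = 1/(2π·0.0423·14.7) = 0.2560 m·K/W
ΣR = 0.002378 + 0.001705 + 0.2560 = 0.2601 m·K/W
Q' = ΔT/ΣR = (-158 °C − 28.4 °C)/0.2601 = -717 W/m
(Negative Q' ⇒ heat flows inward; heat gain = 717 W/m.)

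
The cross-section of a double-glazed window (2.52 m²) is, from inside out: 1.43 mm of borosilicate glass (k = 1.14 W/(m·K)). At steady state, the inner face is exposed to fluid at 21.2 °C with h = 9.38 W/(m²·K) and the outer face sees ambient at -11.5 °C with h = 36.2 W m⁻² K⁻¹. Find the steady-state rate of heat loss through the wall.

Resistance network (inner→outer):
  R_conv,in = 1/(hA) = 1/(9.38·2.52) = 0.04231 K/W
  R_borosilicate glass = L/(kA) = 0.00143/(1.14·2.52) = 4.978×10^-4 K/W
  R_conv,out = 1/(hA) = 1/(36.2·2.52) = 0.01096 K/W
ΣR = 0.04231 + 4.978×10^-4 + 0.01096 = 0.05377 K/W
Q = ΔT/ΣR = (21.2 °C − -11.5 °C)/0.05377 = 608 W

Q = 608 W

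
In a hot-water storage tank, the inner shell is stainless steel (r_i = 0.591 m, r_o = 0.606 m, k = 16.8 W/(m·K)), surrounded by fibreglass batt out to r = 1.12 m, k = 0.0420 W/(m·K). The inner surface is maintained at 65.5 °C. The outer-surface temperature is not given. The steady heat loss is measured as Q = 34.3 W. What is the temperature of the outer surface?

T_out = 16.3 °C

Series resistances:
  R_stainless steel = (1/0.591 − 1/0.606)/(4πk) = 0.04188/(4π·16.8) = 1.984×10^-4 K/W
  R_fibreglass batt = (1/0.606 − 1/1.12)/(4πk) = 0.7573/(4π·0.0420) = 1.435 K/W
ΣR = 1.435 K/W
ΔT = Q·ΣR = 34.3 × 1.435 = 49.22 K
Heat flows outward, so T_out = T_in − ΔT = 65.5 − 49.22 = 16.3 °C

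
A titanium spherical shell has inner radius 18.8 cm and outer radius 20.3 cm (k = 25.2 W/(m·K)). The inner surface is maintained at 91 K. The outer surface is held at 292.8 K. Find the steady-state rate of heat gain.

Q = 4πk·ΔT/(1/r₁ − 1/r₂) = 4π × 25.2 × 201.8 / (1/0.188 − 1/0.203) = 1.63×10^5 W

Q = 163 kW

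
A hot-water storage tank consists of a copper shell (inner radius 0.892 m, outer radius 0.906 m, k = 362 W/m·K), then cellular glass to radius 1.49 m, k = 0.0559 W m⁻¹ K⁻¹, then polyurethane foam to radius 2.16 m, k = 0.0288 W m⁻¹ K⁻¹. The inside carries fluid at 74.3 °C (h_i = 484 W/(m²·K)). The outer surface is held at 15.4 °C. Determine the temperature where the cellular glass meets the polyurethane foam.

Series thermal resistances, inner to outer:
  R_conv,in = 1/(4πr²h) = 1/(4π·0.892²·484) = 2.066×10^-4 K/W
  R_copper = (1/0.892 − 1/0.906)/(4πk) = 0.01732/(4π·362) = 3.808×10^-6 K/W
  R_cellular glass = (1/0.906 − 1/1.49)/(4πk) = 0.4326/(4π·0.0559) = 0.6159 K/W
  R_polyurethane foam = (1/1.49 − 1/2.16)/(4πk) = 0.2082/(4π·0.0288) = 0.5752 K/W
ΣR = 2.066×10^-4 + 3.808×10^-6 + 0.6159 + 0.5752 = 1.191 K/W
Q = ΔT/ΣR = (74.3 °C − 15.4 °C)/1.191 = 49.45 W
From the inner boundary to the cellular glass/polyurethane foam interface, ΣR_partial = 0.6161 K/W.
T_interface = T_in − Q·ΣR_partial = 74.3 °C − (49.45)(0.6161) = 43.8 °C

T = 43.8 °C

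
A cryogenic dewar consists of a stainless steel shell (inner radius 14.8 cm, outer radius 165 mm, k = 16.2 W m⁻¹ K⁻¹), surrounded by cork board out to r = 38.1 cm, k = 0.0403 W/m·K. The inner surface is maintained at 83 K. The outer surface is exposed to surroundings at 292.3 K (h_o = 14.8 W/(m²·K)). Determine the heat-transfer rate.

Q = 30.7 W

Treat each layer as a resistance in series:
  R_stainless steel = (1/0.148 − 1/0.165)/(4πk) = 0.6962/(4π·16.2) = 0.003420 K/W
  R_cork board = (1/0.165 − 1/0.381)/(4πk) = 3.436/(4π·0.0403) = 6.785 K/W
  R_conv,out = 1/(4πr²h) = 1/(4π·0.381²·14.8) = 0.03704 K/W
ΣR = 0.003420 + 6.785 + 0.03704 = 6.825 K/W
Q = ΔT/ΣR = (83 K − 292.3 K)/6.825 = -30.7 W
(Negative Q ⇒ heat flows inward; heat gain = 30.7 W.)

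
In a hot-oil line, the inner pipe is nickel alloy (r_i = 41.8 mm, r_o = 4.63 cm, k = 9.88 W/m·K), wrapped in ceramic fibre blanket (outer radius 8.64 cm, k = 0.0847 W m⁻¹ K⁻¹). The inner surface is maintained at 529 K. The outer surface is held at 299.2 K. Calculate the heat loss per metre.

Q' = 196 W/m

Treat each layer as a resistance in series:
  R'_nickel alloy = ln(0.0463/0.0418)/(2πk) = 0.1022/(2π·9.88) = 0.001647 m·K/W
  R'_ceramic fibre blanket = ln(0.0864/0.0463)/(2πk) = 0.6238/(2π·0.0847) = 1.172 m·K/W
ΣR = 0.001647 + 1.172 = 1.174 m·K/W
Q' = ΔT/ΣR = (529 K − 299.2 K)/1.174 = 196 W/m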